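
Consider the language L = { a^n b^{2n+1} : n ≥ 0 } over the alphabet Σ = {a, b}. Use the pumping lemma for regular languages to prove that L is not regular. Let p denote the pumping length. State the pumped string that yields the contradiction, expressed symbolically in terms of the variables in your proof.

Assume L is regular. Let p be the pumping length given by the pumping lemma.
Choose w = a^p b^{2p+1}, which is in L with |w| = 3p+1 ≥ p.
Write w = xyz as guaranteed by the lemma, with |xy| ≤ p and |y| ≥ 1.
The first p characters of w are a's, so xy (and hence y) consists only of a's. Write y = a^k, 1 ≤ k ≤ p.
Pump with i = 2: xy^2z = a^{p+k} b^{2p+1}. For this to lie in L we would need 2p+1 = 2(p+k)+1, which forces k = 0. But k ≥ 1, so xy^2z ∉ L.
This contradicts the pumping lemma, so L is not regular.

a^{p+k} b^{2p+1}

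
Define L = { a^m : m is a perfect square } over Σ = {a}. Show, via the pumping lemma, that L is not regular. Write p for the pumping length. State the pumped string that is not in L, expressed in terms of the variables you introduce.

Assume L is regular; let p be its pumping constant.
Take w = a^{p²} ∈ L with |w| = p² ≥ p.
The pumping lemma gives a decomposition w = xyz where |xy| ≤ p and |y| ≥ 1.
Then y = a^k for some k with 1 ≤ k ≤ p.
Pump with i = 2: xy^2z = a^{p²+k}. Since 1 ≤ k ≤ p, p² < p²+k ≤ p²+p < (p+1)², so p²+k lies strictly between consecutive squares and is not a perfect square. So xy^2z ∉ L.
This contradicts the pumping lemma, so L is not regular.

a^{p²+k}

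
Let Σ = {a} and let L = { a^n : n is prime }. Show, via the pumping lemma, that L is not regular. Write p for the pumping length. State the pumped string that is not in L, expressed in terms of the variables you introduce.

Toward a contradiction, assume L is regular with pumping length p.
Let q be a prime with q ≥ p+2 (infinitely many primes exist), and take w = a^q ∈ L with |w| = q ≥ p.
By the pumping lemma, w = xyz with |xy| ≤ p and y is nonempty.
Then y = a^k for some k with 1 ≤ k ≤ p.
Since 1 ≤ k ≤ p, |xz| = q-k. Pump with i = q+1: |xy^{q+1}z| = (q-k)+(q+1)k = q+qk = q(1+k), which is composite (both factors ≥ 2). So xy^{q+1}z = a^{q(1+k)} ∉ L.
This contradicts the pumping lemma, so L is not regular.

a^{q(1+k)}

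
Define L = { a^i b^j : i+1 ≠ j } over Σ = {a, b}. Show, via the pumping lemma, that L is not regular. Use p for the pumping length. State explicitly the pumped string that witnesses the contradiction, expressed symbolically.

Suppose for contradiction that L is regular, and let p be the pumping length.
Choose w = a^p b^{p+p!+1}. Since p ≠ (p+p!+1)-1 = p+p!, w ∈ L; and |w| ≥ p.
By the pumping lemma, w = xyz with |xy| ≤ p and |y| > 0.
Because |xy| ≤ p and w begins with p copies of a, we have y = a^k with 1 ≤ k ≤ p.
Since 1 ≤ k ≤ p, k divides p!; set t = 1 + p!/k. Then xy^t z has p + (p!/k)·k = p + p! copies of a. Now the a-count is p+p! and (b-count)-1 = (p+p!+1)-1 = p+p!, so i+1 ≠ j fails. So xy^t z = a^{p+p!} b^{p+p!+1} ∉ L.
This contradicts the pumping lemma, so L is not regular.

a^{p+p!} b^{p+p!+1}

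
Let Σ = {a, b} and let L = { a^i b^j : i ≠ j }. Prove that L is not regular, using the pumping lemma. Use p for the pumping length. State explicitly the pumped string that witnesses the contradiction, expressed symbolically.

a^{p+p!} b^{p+p!}

Assume L is regular. Let p be the pumping length given by the pumping lemma.
Choose w = a^p b^{p+p!}. Since p ≠ p+p!, w ∈ L; and |w| ≥ p.
The pumping lemma gives a decomposition w = xyz where |xy| ≤ p and |y| ≥ 1.
Since the first p symbols of w are all a's and |xy| ≤ p, y lies entirely in the leading a-block: y = a^k for some k with 1 ≤ k ≤ p.
Since 1 ≤ k ≤ p, k divides p!; set t = 1 + p!/k. Then xy^t z has p + (p!/k)·k = p + p! copies of a. Now the a-count equals the b-count, so i ≠ j fails. So xy^t z = a^{p+p!} b^{p+p!} ∉ L.
This contradicts the pumping lemma, so L is not regular.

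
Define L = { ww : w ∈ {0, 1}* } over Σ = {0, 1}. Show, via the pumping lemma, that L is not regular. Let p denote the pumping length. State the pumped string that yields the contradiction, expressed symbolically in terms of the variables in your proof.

Assume L is regular; let p be its pumping constant.
Take w = 0^p 1^p 0^p 1^p = uu where u = 0^p1^p; then w ∈ L and |w| = 4p ≥ p.
By the pumping lemma, w = xyz with |xy| ≤ p and y is nonempty.
Because |xy| ≤ p and w begins with p copies of 0, we have y = 0^k with 1 ≤ k ≤ p.
Pump with i = 2: xy^2z = 0^{p+k} 1^p 0^p 1^p, of length 4p+k. Suppose this equals vv. The string starts with 0 and ends with 1, so v does too; thus the boundary between the two copies of v is a 1→0 transition. There is exactly one such transition, at position 2p+k, so |v| = 2p+k and |vv| = 4p+2k ≠ 4p+k since k ≥ 1. So xy^2z ∉ L.
Contradiction. Therefore L is not regular.

0^{p+k} 1^p 0^p 1^p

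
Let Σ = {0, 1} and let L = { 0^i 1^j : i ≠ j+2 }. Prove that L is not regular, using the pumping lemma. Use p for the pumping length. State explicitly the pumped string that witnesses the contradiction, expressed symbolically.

0^{p+p!} 1^{p+p!-2}

Toward a contradiction, assume L is regular with pumping length p.
Choose w = 0^p 1^{p+p!-2}. Since p ≠ (p+p!-2)+2 = p+p!, w ∈ L; and |w| ≥ p.
Write w = xyz as guaranteed by the lemma, with |xy| ≤ p and |y| > 0.
The first p characters of w are 0's, so xy (and hence y) consists only of 0's. Write y = 0^k, 1 ≤ k ≤ p.
Since 1 ≤ k ≤ p, k divides p!; set t = 1 + p!/k. Then xy^t z has p + (p!/k)·k = p + p! copies of 0. Now the 0-count is p+p! and (1-count)+2 = (p+p!-2)+2 = p+p!, so i ≠ j+2 fails. So xy^t z = 0^{p+p!} 1^{p+p!-2} ∉ L.
Contradiction. Therefore L is not regular.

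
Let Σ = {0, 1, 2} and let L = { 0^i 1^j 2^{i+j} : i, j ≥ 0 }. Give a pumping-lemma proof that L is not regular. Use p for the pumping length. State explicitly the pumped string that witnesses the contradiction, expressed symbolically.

Assume L is regular; let p be its pumping constant.
Take w = 0^p 1^p 2^{2p} ∈ L (with i=j=p, i+j=2p), |w| = 4p ≥ p.
The pumping lemma gives a decomposition w = xyz where |xy| ≤ p and y is nonempty.
Since the first p symbols of w are all 0's and |xy| ≤ p, y lies entirely in the leading 0-block: y = 0^k for some k with 1 ≤ k ≤ p.
Consider xy^2z = 0^{p+k} 1^p 2^{2p}. Now the 0- and 1-counts sum to 2p+k, but the 2-count is 2p ≠ 2p+k. So xy^2z ∉ L.
This is a contradiction; hence L is not regular.

0^{p+k} 1^p 2^{2p}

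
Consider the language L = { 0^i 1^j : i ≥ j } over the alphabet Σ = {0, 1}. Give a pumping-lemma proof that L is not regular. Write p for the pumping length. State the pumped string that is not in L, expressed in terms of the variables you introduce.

0^{p-k} 1^p

Toward a contradiction, assume L is regular with pumping length p.
Choose w = 0^p 1^p ∈ L, with |w| = 2p ≥ p.
By the pumping lemma, w = xyz with |xy| ≤ p and |y| ≥ 1.
Since the first p symbols of w are all 0's and |xy| ≤ p, y lies entirely in the leading 0-block: y = 0^k for some k with 1 ≤ k ≤ p.
Consider xy^0z = xz = 0^{p-k} 1^p. Since k ≥ 1, the 0-count p-k is less than p, so i ≥ j fails; thus xz ∉ L.
This contradicts the pumping lemma, so L is not regular.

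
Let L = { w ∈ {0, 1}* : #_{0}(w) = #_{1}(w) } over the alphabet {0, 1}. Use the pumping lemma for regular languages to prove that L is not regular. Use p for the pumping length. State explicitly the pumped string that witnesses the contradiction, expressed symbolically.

Assume L is regular; let p be its pumping constant.
Choose w = 0^p 1^p ∈ L with |w| = 2p ≥ p.
The pumping lemma gives a decomposition w = xyz where |xy| ≤ p and |y| > 0.
Because |xy| ≤ p and w begins with p copies of 0, we have y = 0^k with 1 ≤ k ≤ p.
Pump with i = 2: xy^2z = 0^{p+k} 1^p has p+k occurrences of 0 but only p of 1. Since k ≥ 1 the counts differ, so xy^2z ∉ L.
Contradiction. Therefore L is not regular.

0^{p+k} 1^p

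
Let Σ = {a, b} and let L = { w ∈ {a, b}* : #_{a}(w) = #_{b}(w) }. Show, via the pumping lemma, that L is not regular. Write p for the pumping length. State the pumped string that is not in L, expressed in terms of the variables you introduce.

a^{p+k} b^p

Suppose for contradiction that L is regular, and let p be the pumping length.
Choose w = a^p b^p ∈ L with |w| = 2p ≥ p.
The pumping lemma gives a decomposition w = xyz where |xy| ≤ p and |y| > 0.
Because |xy| ≤ p and w begins with p copies of a, we have y = a^k with 1 ≤ k ≤ p.
Pump with i = 2: xy^2z = a^{p+k} b^p has p+k occurrences of a but only p of b. Since k ≥ 1 the counts differ, so xy^2z ∉ L.
Contradiction. Therefore L is not regular.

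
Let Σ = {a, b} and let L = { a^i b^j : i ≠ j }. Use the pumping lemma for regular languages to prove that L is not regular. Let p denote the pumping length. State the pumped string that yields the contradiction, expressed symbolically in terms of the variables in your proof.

Assume L is regular; let p be its pumping constant.
Choose w = a^p b^{p+p!}. Since p ≠ p+p!, w ∈ L; and |w| ≥ p.
The pumping lemma gives a decomposition w = xyz where |xy| ≤ p and |y| > 0.
Because |xy| ≤ p and w begins with p copies of a, we have y = a^k with 1 ≤ k ≤ p.
Since 1 ≤ k ≤ p, k divides p!; set t = 1 + p!/k. Then xy^t z has p + (p!/k)·k = p + p! copies of a. Now the a-count equals the b-count, so i ≠ j fails. So xy^t z = a^{p+p!} b^{p+p!} ∉ L.
This is a contradiction; hence L is not regular.

a^{p+p!} b^{p+p!}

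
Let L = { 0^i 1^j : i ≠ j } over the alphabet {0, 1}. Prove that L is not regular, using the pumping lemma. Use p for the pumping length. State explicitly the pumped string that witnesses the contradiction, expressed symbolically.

0^{p+p!} 1^{p+p!}

Assume L is regular. Let p be the pumping length given by the pumping lemma.
Choose w = 0^p 1^{p+p!}. Since p ≠ p+p!, w ∈ L; and |w| ≥ p.
The pumping lemma gives a decomposition w = xyz where |xy| ≤ p and |y| ≥ 1.
Because |xy| ≤ p and w begins with p copies of 0, we have y = 0^k with 1 ≤ k ≤ p.
Since 1 ≤ k ≤ p, k divides p!; set t = 1 + p!/k. Then xy^t z has p + (p!/k)·k = p + p! copies of 0. Now the 0-count equals the 1-count, so i ≠ j fails. So xy^t z = 0^{p+p!} 1^{p+p!} ∉ L.
This contradicts the pumping lemma, so L is not regular.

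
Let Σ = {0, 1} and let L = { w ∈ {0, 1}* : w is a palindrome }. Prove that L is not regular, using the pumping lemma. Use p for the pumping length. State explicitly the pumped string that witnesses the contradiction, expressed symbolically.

Suppose for contradiction that L is regular, and let p be the pumping length.
Take w = 0^p 1 0^p, a palindrome of length 2p+1 ≥ p.
The pumping lemma gives a decomposition w = xyz where |xy| ≤ p and |y| ≥ 1.
The first p characters of w are 0's, so xy (and hence y) consists only of 0's. Write y = 0^k, 1 ≤ k ≤ p.
Pump with i = 2: xy^2z = 0^{p+k} 1 0^p. Its reverse is 0^p 1 0^{p+k}, which differs from xy^2z since k ≥ 1. So xy^2z is not a palindrome and xy^2z ∉ L.
This is a contradiction; hence L is not regular.

0^{p+k} 1 0^p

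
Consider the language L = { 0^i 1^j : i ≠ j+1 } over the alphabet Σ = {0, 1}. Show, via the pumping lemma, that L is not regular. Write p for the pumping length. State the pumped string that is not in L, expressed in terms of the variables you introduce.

Toward a contradiction, assume L is regular with pumping length p.
Choose w = 0^p 1^{p+p!-1}. Since p ≠ (p+p!-1)+1 = p+p!, w ∈ L; and |w| ≥ p.
Write w = xyz as guaranteed by the lemma, with |xy| ≤ p and y is nonempty.
Since the first p symbols of w are all 0's and |xy| ≤ p, y lies entirely in the leading 0-block: y = 0^k for some k with 1 ≤ k ≤ p.
Since 1 ≤ k ≤ p, k divides p!; set t = 1 + p!/k. Then xy^t z has p + (p!/k)·k = p + p! copies of 0. Now the 0-count is p+p! and (1-count)+1 = (p+p!-1)+1 = p+p!, so i ≠ j+1 fails. So xy^t z = 0^{p+p!} 1^{p+p!-1} ∉ L.
Contradiction. Therefore L is not regular.

0^{p+p!} 1^{p+p!-1}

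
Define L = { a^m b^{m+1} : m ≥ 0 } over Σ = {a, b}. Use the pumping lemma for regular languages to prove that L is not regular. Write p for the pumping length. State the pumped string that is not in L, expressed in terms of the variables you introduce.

a^{p+k} b^{p+1}

Suppose for contradiction that L is regular, and let p be the pumping length.
Choose w = a^p b^{p+1}, which is in L with |w| = 2p+1 ≥ p.
The pumping lemma gives a decomposition w = xyz where |xy| ≤ p and |y| > 0.
Because |xy| ≤ p and w begins with p copies of a, we have y = a^k with 1 ≤ k ≤ p.
Pump with i = 2: xy^2z = a^{p+k} b^{p+1}. For this to lie in L we would need p+1 = (p+k)+1, which forces k = 0. But k ≥ 1, so xy^2z ∉ L.
This is a contradiction; hence L is not regular.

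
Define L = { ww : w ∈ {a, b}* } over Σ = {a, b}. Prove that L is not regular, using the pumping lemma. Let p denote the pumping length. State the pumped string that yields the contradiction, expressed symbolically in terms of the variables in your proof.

a^{p+k} b^p a^p b^p

Assume L is regular. Let p be the pumping length given by the pumping lemma.
Take w = a^p b^p a^p b^p = uu where u = a^pb^p; then w ∈ L and |w| = 4p ≥ p.
The pumping lemma gives a decomposition w = xyz where |xy| ≤ p and |y| ≥ 1.
The first p characters of w are a's, so xy (and hence y) consists only of a's. Write y = a^k, 1 ≤ k ≤ p.
Pump with i = 2: xy^2z = a^{p+k} b^p a^p b^p, of length 4p+k. Suppose this equals vv. The string starts with a and ends with b, so v does too; thus the boundary between the two copies of v is a b→a transition. There is exactly one such transition, at position 2p+k, so |v| = 2p+k and |vv| = 4p+2k ≠ 4p+k since k ≥ 1. So xy^2z ∉ L.
This contradicts the pumping lemma, so L is not regular.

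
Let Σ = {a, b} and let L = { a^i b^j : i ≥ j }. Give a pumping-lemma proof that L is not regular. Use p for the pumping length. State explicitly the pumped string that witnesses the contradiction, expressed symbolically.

a^{p-k} b^p

Suppose for contradiction that L is regular, and let p be the pumping length.
Choose w = a^p b^p ∈ L, with |w| = 2p ≥ p.
Write w = xyz as guaranteed by the lemma, with |xy| ≤ p and y is nonempty.
Because |xy| ≤ p and w begins with p copies of a, we have y = a^k with 1 ≤ k ≤ p.
Consider xy^0z = xz = a^{p-k} b^p. Since k ≥ 1, the a-count p-k is less than p, so i ≥ j fails; thus xz ∉ L.
This is a contradiction; hence L is not regular.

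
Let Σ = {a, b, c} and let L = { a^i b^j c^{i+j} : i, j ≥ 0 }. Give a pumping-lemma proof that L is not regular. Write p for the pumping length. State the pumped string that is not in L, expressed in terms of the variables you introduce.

a^{p+k} b^p c^{2p}

Assume L is regular; let p be its pumping constant.
Take w = a^p b^p c^{2p} ∈ L (with i=j=p, i+j=2p), |w| = 4p ≥ p.
Write w = xyz as guaranteed by the lemma, with |xy| ≤ p and |y| > 0.
The first p characters of w are a's, so xy (and hence y) consists only of a's. Write y = a^k, 1 ≤ k ≤ p.
Consider xy^2z = a^{p+k} b^p c^{2p}. Now the a- and b-counts sum to 2p+k, but the c-count is 2p ≠ 2p+k. So xy^2z ∉ L.
This is a contradiction; hence L is not regular.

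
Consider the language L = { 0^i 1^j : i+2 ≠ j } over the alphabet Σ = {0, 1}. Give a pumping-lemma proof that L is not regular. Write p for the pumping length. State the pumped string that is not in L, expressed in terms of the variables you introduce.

Assume L is regular. Let p be the pumping length given by the pumping lemma.
Choose w = 0^p 1^{p+p!+2}. Since p ≠ (p+p!+2)-2 = p+p!, w ∈ L; and |w| ≥ p.
Write w = xyz as guaranteed by the lemma, with |xy| ≤ p and |y| > 0.
The first p characters of w are 0's, so xy (and hence y) consists only of 0's. Write y = 0^k, 1 ≤ k ≤ p.
Since 1 ≤ k ≤ p, k divides p!; set t = 1 + p!/k. Then xy^t z has p + (p!/k)·k = p + p! copies of 0. Now the 0-count is p+p! and (1-count)-2 = (p+p!+2)-2 = p+p!, so i+2 ≠ j fails. So xy^t z = 0^{p+p!} 1^{p+p!+2} ∉ L.
This contradicts the pumping lemma, so L is not regular.

0^{p+p!} 1^{p+p!+2}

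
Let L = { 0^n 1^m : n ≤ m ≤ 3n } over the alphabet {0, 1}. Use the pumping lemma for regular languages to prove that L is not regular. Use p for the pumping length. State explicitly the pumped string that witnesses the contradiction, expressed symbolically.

Assume L is regular. Let p be the pumping length given by the pumping lemma.
Take w = 0^p 1^p ∈ L (since p ≤ p ≤ 3p), with |w| = 2p ≥ p.
Write w = xyz as guaranteed by the lemma, with |xy| ≤ p and |y| > 0.
Since the first p symbols of w are all 0's and |xy| ≤ p, y lies entirely in the leading 0-block: y = 0^k for some k with 1 ≤ k ≤ p.
Pump with i = 2: xy^2z = 0^{p+k} 1^p. Now n = p+k > p = m, so the condition n ≤ m fails. Thus xy^2z ∉ L.
This contradicts the pumping lemma, so L is not regular.

0^{p+k} 1^p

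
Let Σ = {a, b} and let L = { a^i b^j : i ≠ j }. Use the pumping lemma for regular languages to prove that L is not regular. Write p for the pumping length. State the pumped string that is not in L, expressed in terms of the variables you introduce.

Toward a contradiction, assume L is regular with pumping length p.
Choose w = a^p b^{p+p!}. Since p ≠ p+p!, w ∈ L; and |w| ≥ p.
The pumping lemma gives a decomposition w = xyz where |xy| ≤ p and y is nonempty.
The first p characters of w are a's, so xy (and hence y) consists only of a's. Write y = a^k, 1 ≤ k ≤ p.
Since 1 ≤ k ≤ p, k divides p!; set t = 1 + p!/k. Then xy^t z has p + (p!/k)·k = p + p! copies of a. Now the a-count equals the b-count, so i ≠ j fails. So xy^t z = a^{p+p!} b^{p+p!} ∉ L.
This is a contradiction; hence L is not regular.

a^{p+p!} b^{p+p!}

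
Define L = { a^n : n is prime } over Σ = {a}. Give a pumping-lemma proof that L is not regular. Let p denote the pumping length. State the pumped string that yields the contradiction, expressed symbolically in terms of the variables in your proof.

Assume L is regular. Let p be the pumping length given by the pumping lemma.
Let q be a prime with q ≥ p+2 (infinitely many primes exist), and take w = a^q ∈ L with |w| = q ≥ p.
By the pumping lemma, w = xyz with |xy| ≤ p and |y| > 0.
Then y = a^k for some k with 1 ≤ k ≤ p.
Since 1 ≤ k ≤ p, |xz| = q-k. Pump with i = q+1: |xy^{q+1}z| = (q-k)+(q+1)k = q+qk = q(1+k), which is composite (both factors ≥ 2). So xy^{q+1}z = a^{q(1+k)} ∉ L.
This is a contradiction; hence L is not regular.

a^{q(1+k)}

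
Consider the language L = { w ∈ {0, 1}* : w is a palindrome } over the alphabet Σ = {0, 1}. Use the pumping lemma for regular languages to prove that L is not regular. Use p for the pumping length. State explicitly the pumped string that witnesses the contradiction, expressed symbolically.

0^{p+k} 1 0^p

Toward a contradiction, assume L is regular with pumping length p.
Take w = 0^p 1 0^p, a palindrome of length 2p+1 ≥ p.
Write w = xyz as guaranteed by the lemma, with |xy| ≤ p and |y| ≥ 1.
Since the first p symbols of w are all 0's and |xy| ≤ p, y lies entirely in the leading 0-block: y = 0^k for some k with 1 ≤ k ≤ p.
Pump with i = 2: xy^2z = 0^{p+k} 1 0^p. Its reverse is 0^p 1 0^{p+k}, which differs from xy^2z since k ≥ 1. So xy^2z is not a palindrome and xy^2z ∉ L.
This is a contradiction; hence L is not regular.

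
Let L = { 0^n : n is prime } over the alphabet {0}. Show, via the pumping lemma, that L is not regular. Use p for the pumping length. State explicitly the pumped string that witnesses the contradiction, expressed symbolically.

0^{q(1+k)}

Assume L is regular; let p be its pumping constant.
Let q be a prime with q ≥ p+2 (infinitely many primes exist), and take w = 0^q ∈ L with |w| = q ≥ p.
Write w = xyz as guaranteed by the lemma, with |xy| ≤ p and y is nonempty.
Then y = 0^k for some k with 1 ≤ k ≤ p.
Since 1 ≤ k ≤ p, |xz| = q-k. Pump with i = q+1: |xy^{q+1}z| = (q-k)+(q+1)k = q+qk = q(1+k), which is composite (both factors ≥ 2). So xy^{q+1}z = 0^{q(1+k)} ∉ L.
This is a contradiction; hence L is not regular.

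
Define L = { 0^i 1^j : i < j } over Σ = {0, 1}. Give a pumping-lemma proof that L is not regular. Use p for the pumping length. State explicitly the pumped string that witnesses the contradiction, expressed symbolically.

0^{p+k} 1^{p+1}

Assume L is regular; let p be its pumping constant.
Choose w = 0^p 1^{p+1} ∈ L, with |w| = 2p+1 ≥ p.
The pumping lemma gives a decomposition w = xyz where |xy| ≤ p and |y| > 0.
Because |xy| ≤ p and w begins with p copies of 0, we have y = 0^k with 1 ≤ k ≤ p.
Consider xy^2z = 0^{p+k} 1^{p+1}. Since k ≥ 1, the 0-count p+k is at least p+1, so i < j fails; thus xy^2z ∉ L.
Contradiction. Therefore L is not regular.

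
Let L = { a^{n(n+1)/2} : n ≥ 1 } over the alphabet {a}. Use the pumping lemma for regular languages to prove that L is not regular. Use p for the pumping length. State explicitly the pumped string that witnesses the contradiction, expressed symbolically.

Suppose for contradiction that L is regular, and let p be the pumping length.
Take w = a^{p(p+1)/2} ∈ L with |w| = p(p+1)/2 ≥ p.
The pumping lemma gives a decomposition w = xyz where |xy| ≤ p and y is nonempty.
Then y = a^k for some k with 1 ≤ k ≤ p.
Pump with i = 2: xy^2z = a^{p(p+1)/2+k}. Since 1 ≤ k ≤ p, p(p+1)/2 < p(p+1)/2+k ≤ p(p+1)/2+p < (p+1)(p+2)/2, so p(p+1)/2+k is strictly between consecutive triangular numbers. So xy^2z ∉ L.
This contradicts the pumping lemma, so L is not regular.

a^{p(p+1)/2+k}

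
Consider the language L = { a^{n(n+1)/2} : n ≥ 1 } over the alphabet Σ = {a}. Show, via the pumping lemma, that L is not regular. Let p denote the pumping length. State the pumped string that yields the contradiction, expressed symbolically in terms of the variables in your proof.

Toward a contradiction, assume L is regular with pumping length p.
Take w = a^{p(p+1)/2} ∈ L with |w| = p(p+1)/2 ≥ p.
The pumping lemma gives a decomposition w = xyz where |xy| ≤ p and |y| ≥ 1.
Then y = a^k for some k with 1 ≤ k ≤ p.
Pump with i = 2: xy^2z = a^{p(p+1)/2+k}. Since 1 ≤ k ≤ p, p(p+1)/2 < p(p+1)/2+k ≤ p(p+1)/2+p < (p+1)(p+2)/2, so p(p+1)/2+k is strictly between consecutive triangular numbers. So xy^2z ∉ L.
This contradicts the pumping lemma, so L is not regular.

a^{p(p+1)/2+k}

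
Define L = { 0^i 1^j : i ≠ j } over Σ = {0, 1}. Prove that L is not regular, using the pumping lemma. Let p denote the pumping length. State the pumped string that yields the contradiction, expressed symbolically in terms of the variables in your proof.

Assume L is regular; let p be its pumping constant.
Choose w = 0^p 1^{p+p!}. Since p ≠ p+p!, w ∈ L; and |w| ≥ p.
Write w = xyz as guaranteed by the lemma, with |xy| ≤ p and |y| ≥ 1.
The first p characters of w are 0's, so xy (and hence y) consists only of 0's. Write y = 0^k, 1 ≤ k ≤ p.
Since 1 ≤ k ≤ p, k divides p!; set t = 1 + p!/k. Then xy^t z has p + (p!/k)·k = p + p! copies of 0. Now the 0-count equals the 1-count, so i ≠ j fails. So xy^t z = 0^{p+p!} 1^{p+p!} ∉ L.
This contradicts the pumping lemma, so L is not regular.

0^{p+p!} 1^{p+p!}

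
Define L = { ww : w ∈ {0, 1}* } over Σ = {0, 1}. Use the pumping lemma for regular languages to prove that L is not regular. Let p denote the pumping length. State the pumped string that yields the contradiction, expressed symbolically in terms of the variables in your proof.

0^{p+k} 1^p 0^p 1^p

Toward a contradiction, assume L is regular with pumping length p.
Take w = 0^p 1^p 0^p 1^p = uu where u = 0^p1^p; then w ∈ L and |w| = 4p ≥ p.
The pumping lemma gives a decomposition w = xyz where |xy| ≤ p and |y| > 0.
Because |xy| ≤ p and w begins with p copies of 0, we have y = 0^k with 1 ≤ k ≤ p.
Pump with i = 2: xy^2z = 0^{p+k} 1^p 0^p 1^p, of length 4p+k. Suppose this equals vv. The string starts with 0 and ends with 1, so v does too; thus the boundary between the two copies of v is a 1→0 transition. There is exactly one such transition, at position 2p+k, so |v| = 2p+k and |vv| = 4p+2k ≠ 4p+k since k ≥ 1. So xy^2z ∉ L.
This is a contradiction; hence L is not regular.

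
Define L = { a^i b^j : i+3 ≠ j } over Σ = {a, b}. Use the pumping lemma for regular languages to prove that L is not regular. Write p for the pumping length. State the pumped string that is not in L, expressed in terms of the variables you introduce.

a^{p+p!} b^{p+p!+3}

Suppose for contradiction that L is regular, and let p be the pumping length.
Choose w = a^p b^{p+p!+3}. Since p ≠ (p+p!+3)-3 = p+p!, w ∈ L; and |w| ≥ p.
Write w = xyz as guaranteed by the lemma, with |xy| ≤ p and |y| > 0.
Since the first p symbols of w are all a's and |xy| ≤ p, y lies entirely in the leading a-block: y = a^k for some k with 1 ≤ k ≤ p.
Since 1 ≤ k ≤ p, k divides p!; set t = 1 + p!/k. Then xy^t z has p + (p!/k)·k = p + p! copies of a. Now the a-count is p+p! and (b-count)-3 = (p+p!+3)-3 = p+p!, so i+3 ≠ j fails. So xy^t z = a^{p+p!} b^{p+p!+3} ∉ L.
Contradiction. Therefore L is not regular.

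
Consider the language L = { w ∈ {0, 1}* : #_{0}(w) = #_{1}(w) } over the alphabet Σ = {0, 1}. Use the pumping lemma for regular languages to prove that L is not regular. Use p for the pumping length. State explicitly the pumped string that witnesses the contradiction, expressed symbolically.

Toward a contradiction, assume L is regular with pumping length p.
Choose w = 0^p 1^p ∈ L with |w| = 2p ≥ p.
By the pumping lemma, w = xyz with |xy| ≤ p and |y| ≥ 1.
The first p characters of w are 0's, so xy (and hence y) consists only of 0's. Write y = 0^k, 1 ≤ k ≤ p.
Pump with i = 2: xy^2z = 0^{p+k} 1^p has p+k occurrences of 0 but only p of 1. Since k ≥ 1 the counts differ, so xy^2z ∉ L.
This contradicts the pumping lemma, so L is not regular.

0^{p+k} 1^p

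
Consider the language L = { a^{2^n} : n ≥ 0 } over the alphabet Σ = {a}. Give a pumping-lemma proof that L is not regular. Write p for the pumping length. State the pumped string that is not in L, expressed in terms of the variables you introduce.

Toward a contradiction, assume L is regular with pumping length p.
Take w = a^{2^p} ∈ L with |w| = 2^p ≥ p.
By the pumping lemma, w = xyz with |xy| ≤ p and |y| ≥ 1.
Then y = a^k for some k with 1 ≤ k ≤ p.
Pump with i = 2: xy^2z = a^{2^p+k}. Since 1 ≤ k ≤ p < 2^p, we have 2^p < 2^p+k < 2^{p+1}, so 2^p+k is not a power of 2. So xy^2z ∉ L.
Contradiction. Therefore L is not regular.

a^{2^p+k}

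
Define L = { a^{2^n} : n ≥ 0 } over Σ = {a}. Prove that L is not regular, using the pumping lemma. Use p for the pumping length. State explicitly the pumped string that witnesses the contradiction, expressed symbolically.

a^{2^p+k}

Suppose for contradiction that L is regular, and let p be the pumping length.
Take w = a^{2^p} ∈ L with |w| = 2^p ≥ p.
Write w = xyz as guaranteed by the lemma, with |xy| ≤ p and |y| > 0.
Then y = a^k for some k with 1 ≤ k ≤ p.
Pump with i = 2: xy^2z = a^{2^p+k}. Since 1 ≤ k ≤ p < 2^p, we have 2^p < 2^p+k < 2^{p+1}, so 2^p+k is not a power of 2. So xy^2z ∉ L.
This contradicts the pumping lemma, so L is not regular.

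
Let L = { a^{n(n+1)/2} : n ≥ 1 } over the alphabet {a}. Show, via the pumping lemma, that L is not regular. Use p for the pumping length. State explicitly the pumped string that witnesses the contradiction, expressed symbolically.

a^{p(p+1)/2+k}

Assume L is regular; let p be its pumping constant.
Take w = a^{p(p+1)/2} ∈ L with |w| = p(p+1)/2 ≥ p.
By the pumping lemma, w = xyz with |xy| ≤ p and |y| ≥ 1.
Then y = a^k for some k with 1 ≤ k ≤ p.
Pump with i = 2: xy^2z = a^{p(p+1)/2+k}. Since 1 ≤ k ≤ p, p(p+1)/2 < p(p+1)/2+k ≤ p(p+1)/2+p < (p+1)(p+2)/2, so p(p+1)/2+k is strictly between consecutive triangular numbers. So xy^2z ∉ L.
Contradiction. Therefore L is not regular.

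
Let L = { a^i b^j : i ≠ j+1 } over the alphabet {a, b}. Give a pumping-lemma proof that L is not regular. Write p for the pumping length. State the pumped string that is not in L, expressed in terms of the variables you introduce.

a^{p+p!} b^{p+p!-1}

Assume L is regular. Let p be the pumping length given by the pumping lemma.
Choose w = a^p b^{p+p!-1}. Since p ≠ (p+p!-1)+1 = p+p!, w ∈ L; and |w| ≥ p.
By the pumping lemma, w = xyz with |xy| ≤ p and |y| > 0.
The first p characters of w are a's, so xy (and hence y) consists only of a's. Write y = a^k, 1 ≤ k ≤ p.
Since 1 ≤ k ≤ p, k divides p!; set t = 1 + p!/k. Then xy^t z has p + (p!/k)·k = p + p! copies of a. Now the a-count is p+p! and (b-count)+1 = (p+p!-1)+1 = p+p!, so i ≠ j+1 fails. So xy^t z = a^{p+p!} b^{p+p!-1} ∉ L.
Contradiction. Therefore L is not regular.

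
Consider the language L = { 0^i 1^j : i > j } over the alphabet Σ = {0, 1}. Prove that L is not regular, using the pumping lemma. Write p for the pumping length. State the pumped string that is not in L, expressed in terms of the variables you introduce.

0^{p+1-k} 1^p

Assume L is regular; let p be its pumping constant.
Choose w = 0^{p+1} 1^p ∈ L, with |w| = 2p+1 ≥ p.
The pumping lemma gives a decomposition w = xyz where |xy| ≤ p and |y| > 0.
Since the first p symbols of w are all 0's and |xy| ≤ p, y lies entirely in the leading 0-block: y = 0^k for some k with 1 ≤ k ≤ p.
Consider xy^0z = xz = 0^{p+1-k} 1^p. Since k ≥ 1, the 0-count p+1-k is at most p, so i > j fails; thus xz ∉ L.
Contradiction. Therefore L is not regular.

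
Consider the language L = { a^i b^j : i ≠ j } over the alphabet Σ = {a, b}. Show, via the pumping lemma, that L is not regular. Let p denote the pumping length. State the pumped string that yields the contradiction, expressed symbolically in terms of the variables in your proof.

a^{p+p!} b^{p+p!}

Toward a contradiction, assume L is regular with pumping length p.
Choose w = a^p b^{p+p!}. Since p ≠ p+p!, w ∈ L; and |w| ≥ p.
The pumping lemma gives a decomposition w = xyz where |xy| ≤ p and |y| ≥ 1.
Since the first p symbols of w are all a's and |xy| ≤ p, y lies entirely in the leading a-block: y = a^k for some k with 1 ≤ k ≤ p.
Since 1 ≤ k ≤ p, k divides p!; set t = 1 + p!/k. Then xy^t z has p + (p!/k)·k = p + p! copies of a. Now the a-count equals the b-count, so i ≠ j fails. So xy^t z = a^{p+p!} b^{p+p!} ∉ L.
This is a contradiction; hence L is not regular.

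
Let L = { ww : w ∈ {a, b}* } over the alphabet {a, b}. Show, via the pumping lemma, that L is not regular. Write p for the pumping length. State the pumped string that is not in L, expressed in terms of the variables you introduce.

a^{p+k} b^p a^p b^p

Assume L is regular. Let p be the pumping length given by the pumping lemma.
Take w = a^p b^p a^p b^p = uu where u = a^pb^p; then w ∈ L and |w| = 4p ≥ p.
The pumping lemma gives a decomposition w = xyz where |xy| ≤ p and |y| > 0.
Since the first p symbols of w are all a's and |xy| ≤ p, y lies entirely in the leading a-block: y = a^k for some k with 1 ≤ k ≤ p.
Pump with i = 2: xy^2z = a^{p+k} b^p a^p b^p, of length 4p+k. Suppose this equals vv. The string starts with a and ends with b, so v does too; thus the boundary between the two copies of v is a b→a transition. There is exactly one such transition, at position 2p+k, so |v| = 2p+k and |vv| = 4p+2k ≠ 4p+k since k ≥ 1. So xy^2z ∉ L.
Contradiction. Therefore L is not regular.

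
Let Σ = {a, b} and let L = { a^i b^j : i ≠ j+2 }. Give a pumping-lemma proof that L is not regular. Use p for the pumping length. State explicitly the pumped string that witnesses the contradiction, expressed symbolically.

a^{p+p!} b^{p+p!-2}

Assume L is regular; let p be its pumping constant.
Choose w = a^p b^{p+p!-2}. Since p ≠ (p+p!-2)+2 = p+p!, w ∈ L; and |w| ≥ p.
Write w = xyz as guaranteed by the lemma, with |xy| ≤ p and |y| ≥ 1.
Since the first p symbols of w are all a's and |xy| ≤ p, y lies entirely in the leading a-block: y = a^k for some k with 1 ≤ k ≤ p.
Since 1 ≤ k ≤ p, k divides p!; set t = 1 + p!/k. Then xy^t z has p + (p!/k)·k = p + p! copies of a. Now the a-count is p+p! and (b-count)+2 = (p+p!-2)+2 = p+p!, so i ≠ j+2 fails. So xy^t z = a^{p+p!} b^{p+p!-2} ∉ L.
This is a contradiction; hence L is not regular.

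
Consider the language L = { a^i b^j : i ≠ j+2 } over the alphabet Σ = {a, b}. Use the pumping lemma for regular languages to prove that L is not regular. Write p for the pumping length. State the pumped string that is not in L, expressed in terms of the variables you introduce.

a^{p+p!} b^{p+p!-2}

Assume L is regular. Let p be the pumping length given by the pumping lemma.
Choose w = a^p b^{p+p!-2}. Since p ≠ (p+p!-2)+2 = p+p!, w ∈ L; and |w| ≥ p.
Write w = xyz as guaranteed by the lemma, with |xy| ≤ p and |y| > 0.
The first p characters of w are a's, so xy (and hence y) consists only of a's. Write y = a^k, 1 ≤ k ≤ p.
Since 1 ≤ k ≤ p, k divides p!; set t = 1 + p!/k. Then xy^t z has p + (p!/k)·k = p + p! copies of a. Now the a-count is p+p! and (b-count)+2 = (p+p!-2)+2 = p+p!, so i ≠ j+2 fails. So xy^t z = a^{p+p!} b^{p+p!-2} ∉ L.
This is a contradiction; hence L is not regular.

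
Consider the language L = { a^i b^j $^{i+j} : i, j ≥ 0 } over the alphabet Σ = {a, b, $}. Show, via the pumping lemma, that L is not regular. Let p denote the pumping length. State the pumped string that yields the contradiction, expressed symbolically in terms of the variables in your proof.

a^{p+k} b^p $^{2p}

Suppose for contradiction that L is regular, and let p be the pumping length.
Take w = a^p b^p $^{2p} ∈ L (with i=j=p, i+j=2p), |w| = 4p ≥ p.
By the pumping lemma, w = xyz with |xy| ≤ p and |y| ≥ 1.
Since the first p symbols of w are all a's and |xy| ≤ p, y lies entirely in the leading a-block: y = a^k for some k with 1 ≤ k ≤ p.
Consider xy^2z = a^{p+k} b^p $^{2p}. Now the a- and b-counts sum to 2p+k, but the $-count is 2p ≠ 2p+k. So xy^2z ∉ L.
This contradicts the pumping lemma, so L is not regular.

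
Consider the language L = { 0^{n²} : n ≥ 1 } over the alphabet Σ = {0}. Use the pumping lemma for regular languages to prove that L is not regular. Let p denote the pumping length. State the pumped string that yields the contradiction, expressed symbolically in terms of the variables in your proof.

0^{p²+k}

Assume L is regular. Let p be the pumping length given by the pumping lemma.
Take w = 0^{p²} ∈ L with |w| = p² ≥ p.
By the pumping lemma, w = xyz with |xy| ≤ p and |y| ≥ 1.
Then y = 0^k for some k with 1 ≤ k ≤ p.
Pump with i = 2: xy^2z = 0^{p²+k}. Since 1 ≤ k ≤ p, p² < p²+k ≤ p²+p < (p+1)², so p²+k lies strictly between consecutive squares and is not a perfect square. So xy^2z ∉ L.
This is a contradiction; hence L is not regular.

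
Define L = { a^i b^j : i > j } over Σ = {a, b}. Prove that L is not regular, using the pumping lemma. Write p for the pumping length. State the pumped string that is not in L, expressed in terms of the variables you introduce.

a^{p+1-k} b^p

Assume L is regular; let p be its pumping constant.
Choose w = a^{p+1} b^p ∈ L, with |w| = 2p+1 ≥ p.
By the pumping lemma, w = xyz with |xy| ≤ p and |y| > 0.
Because |xy| ≤ p and w begins with p copies of a, we have y = a^k with 1 ≤ k ≤ p.
Consider xy^0z = xz = a^{p+1-k} b^p. Since k ≥ 1, the a-count p+1-k is at most p, so i > j fails; thus xz ∉ L.
This is a contradiction; hence L is not regular.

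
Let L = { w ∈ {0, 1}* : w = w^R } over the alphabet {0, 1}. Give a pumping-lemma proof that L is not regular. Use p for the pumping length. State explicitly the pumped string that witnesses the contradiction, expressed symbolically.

0^{p+k} 1 0^p

Assume L is regular; let p be its pumping constant.
Take w = 0^p 1 0^p, a palindrome of length 2p+1 ≥ p.
The pumping lemma gives a decomposition w = xyz where |xy| ≤ p and |y| > 0.
The first p characters of w are 0's, so xy (and hence y) consists only of 0's. Write y = 0^k, 1 ≤ k ≤ p.
Pump with i = 2: xy^2z = 0^{p+k} 1 0^p. Its reverse is 0^p 1 0^{p+k}, which differs from xy^2z since k ≥ 1. So xy^2z is not a palindrome and xy^2z ∉ L.
This contradicts the pumping lemma, so L is not regular.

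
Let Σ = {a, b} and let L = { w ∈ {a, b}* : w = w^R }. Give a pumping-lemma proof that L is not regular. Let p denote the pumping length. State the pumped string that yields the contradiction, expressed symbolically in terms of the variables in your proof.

Toward a contradiction, assume L is regular with pumping length p.
Take w = a^p b a^p, a palindrome of length 2p+1 ≥ p.
Write w = xyz as guaranteed by the lemma, with |xy| ≤ p and |y| ≥ 1.
Since the first p symbols of w are all a's and |xy| ≤ p, y lies entirely in the leading a-block: y = a^k for some k with 1 ≤ k ≤ p.
Pump with i = 2: xy^2z = a^{p+k} b a^p. Its reverse is a^p b a^{p+k}, which differs from xy^2z since k ≥ 1. So xy^2z is not a palindrome and xy^2z ∉ L.
This is a contradiction; hence L is not regular.

a^{p+k} b a^p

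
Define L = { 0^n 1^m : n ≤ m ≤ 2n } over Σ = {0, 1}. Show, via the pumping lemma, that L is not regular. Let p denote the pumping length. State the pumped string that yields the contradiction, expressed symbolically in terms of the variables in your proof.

Suppose for contradiction that L is regular, and let p be the pumping length.
Take w = 0^p 1^p ∈ L (since p ≤ p ≤ 2p), with |w| = 2p ≥ p.
By the pumping lemma, w = xyz with |xy| ≤ p and y is nonempty.
Because |xy| ≤ p and w begins with p copies of 0, we have y = 0^k with 1 ≤ k ≤ p.
Pump with i = 2: xy^2z = 0^{p+k} 1^p. Now n = p+k > p = m, so the condition n ≤ m fails. Thus xy^2z ∉ L.
Contradiction. Therefore L is not regular.

0^{p+k} 1^p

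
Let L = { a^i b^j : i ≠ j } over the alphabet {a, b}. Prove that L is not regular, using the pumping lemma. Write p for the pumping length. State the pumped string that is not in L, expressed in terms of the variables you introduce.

Toward a contradiction, assume L is regular with pumping length p.
Choose w = a^p b^{p+p!}. Since p ≠ p+p!, w ∈ L; and |w| ≥ p.
Write w = xyz as guaranteed by the lemma, with |xy| ≤ p and |y| ≥ 1.
Since the first p symbols of w are all a's and |xy| ≤ p, y lies entirely in the leading a-block: y = a^k for some k with 1 ≤ k ≤ p.
Since 1 ≤ k ≤ p, k divides p!; set t = 1 + p!/k. Then xy^t z has p + (p!/k)·k = p + p! copies of a. Now the a-count equals the b-count, so i ≠ j fails. So xy^t z = a^{p+p!} b^{p+p!} ∉ L.
Contradiction. Therefore L is not regular.

a^{p+p!} b^{p+p!}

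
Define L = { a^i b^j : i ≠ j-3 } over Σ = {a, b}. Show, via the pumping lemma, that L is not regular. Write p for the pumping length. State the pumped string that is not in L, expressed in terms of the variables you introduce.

a^{p+p!} b^{p+p!+3}

Assume L is regular; let p be its pumping constant.
Choose w = a^p b^{p+p!+3}. Since p ≠ (p+p!+3)-3 = p+p!, w ∈ L; and |w| ≥ p.
By the pumping lemma, w = xyz with |xy| ≤ p and |y| > 0.
The first p characters of w are a's, so xy (and hence y) consists only of a's. Write y = a^k, 1 ≤ k ≤ p.
Since 1 ≤ k ≤ p, k divides p!; set t = 1 + p!/k. Then xy^t z has p + (p!/k)·k = p + p! copies of a. Now the a-count is p+p! and (b-count)-3 = (p+p!+3)-3 = p+p!, so i ≠ j-3 fails. So xy^t z = a^{p+p!} b^{p+p!+3} ∉ L.
This is a contradiction; hence L is not regular.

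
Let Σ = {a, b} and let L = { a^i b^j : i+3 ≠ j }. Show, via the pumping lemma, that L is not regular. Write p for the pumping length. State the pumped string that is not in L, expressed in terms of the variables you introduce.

Assume L is regular. Let p be the pumping length given by the pumping lemma.
Choose w = a^p b^{p+p!+3}. Since p ≠ (p+p!+3)-3 = p+p!, w ∈ L; and |w| ≥ p.
The pumping lemma gives a decomposition w = xyz where |xy| ≤ p and |y| > 0.
The first p characters of w are a's, so xy (and hence y) consists only of a's. Write y = a^k, 1 ≤ k ≤ p.
Since 1 ≤ k ≤ p, k divides p!; set t = 1 + p!/k. Then xy^t z has p + (p!/k)·k = p + p! copies of a. Now the a-count is p+p! and (b-count)-3 = (p+p!+3)-3 = p+p!, so i+3 ≠ j fails. So xy^t z = a^{p+p!} b^{p+p!+3} ∉ L.
This is a contradiction; hence L is not regular.

a^{p+p!} b^{p+p!+3}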